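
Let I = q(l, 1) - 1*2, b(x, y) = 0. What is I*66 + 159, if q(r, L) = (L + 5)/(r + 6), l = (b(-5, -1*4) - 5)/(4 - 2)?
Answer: 981/7 ≈ 140.14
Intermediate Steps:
l = -5/2 (l = (0 - 5)/(4 - 2) = -5/2 ≈ -2.5000)
q(r, L) = (5 + L)/(6 + r)
I = -2/7 (I = (5 + 1)/(6 - 5/2) - 1*2 = 6/(7/2) - 2 = (2/7)*6 - 2 = 12/7 - 2 = -2/7 ≈ -0.28571)
I*66 + 159 = -2/7*66 + 159 = -132/7 + 159 = 981/7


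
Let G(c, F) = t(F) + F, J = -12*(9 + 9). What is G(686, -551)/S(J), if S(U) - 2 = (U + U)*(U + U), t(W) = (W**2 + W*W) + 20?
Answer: 606671/186626 ≈ 3.2507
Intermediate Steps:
J = -216 (J = -12*18 = -216)
t(W) = 20 + 2*W**2 (t(W) = (W**2 + W**2) + 20 = 2*W**2 + 20 = 20 + 2*W**2)
G(c, F) = 20 + F + 2*F**2 (G(c, F) = (20 + 2*F**2) + F = 20 + F + 2*F**2)
S(U) = 2 + 4*U**2 (S(U) = 2 + (U + U)*(U + U) = 2 + (2*U)*(2*U) = 2 + 4*U**2)
G(686, -551)/S(J) = (20 - 551 + 2*(-551)**2)/(2 + 4*(-216)**2) = (20 - 551 + 2*303601)/(2 + 4*46656) = (20 - 551 + 607202)/(2 + 186624) = 606671/186626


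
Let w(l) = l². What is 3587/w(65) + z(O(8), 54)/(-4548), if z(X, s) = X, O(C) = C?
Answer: 4069969/4803825 ≈ 0.84723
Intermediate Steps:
3587/w(65) + z(O(8), 54)/(-4548) = 3587/(65²) + 8/(-4548) = 3587/4225 + 8*(-1/4548) = 3587*(1/4225) - 2/1137 = 3587/4225 - 2/1137 = 4069969/4803825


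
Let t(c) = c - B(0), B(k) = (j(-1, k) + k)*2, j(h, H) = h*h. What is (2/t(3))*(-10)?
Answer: -20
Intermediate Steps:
j(h, H) = h²
B(k) = 2 + 2*k (B(k) = ((-1)² + k)*2 = (1 + k)*2 = 2 + 2*k)
t(c) = -2 + c (t(c) = c - (2 + 2*0) = c - (2 + 0) = c - 1*2 = c - 2 = -2 + c)
(2/t(3))*(-10) = (2/(-2 + 3))*(-10) = (2/1)*(-10) = (2*1)*(-10) = 2*(-10) = -20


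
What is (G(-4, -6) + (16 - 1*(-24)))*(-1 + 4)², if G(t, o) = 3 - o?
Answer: 441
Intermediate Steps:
(G(-4, -6) + (16 - 1*(-24)))*(-1 + 4)² = ((3 - 1*(-6)) + (16 - 1*(-24)))*(-1 + 4)² = ((3 + 6) + (16 + 24))*3² = (9 + 40)*9 = 49*9 = 441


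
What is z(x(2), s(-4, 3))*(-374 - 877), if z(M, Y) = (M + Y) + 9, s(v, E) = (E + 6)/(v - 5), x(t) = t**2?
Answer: -15012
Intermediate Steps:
s(v, E) = (6 + E)/(-5 + v)
z(M, Y) = 9 + M + Y
z(x(2), s(-4, 3))*(-374 - 877) = (9 + 2**2 + (6 + 3)/(-5 - 4))*(-374 - 877) = (9 + 4 + 9/(-9))*(-1251) = (9 + 4 - 1/9*9)*(-1251) = (9 + 4 - 1)*(-1251) = 12*(-1251) = -15012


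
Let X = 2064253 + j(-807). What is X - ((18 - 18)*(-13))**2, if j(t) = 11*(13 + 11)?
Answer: 2064517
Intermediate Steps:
j(t) = 264 (j(t) = 11*24 = 264)
X = 2064517 (X = 2064253 + 264 = 2064517)
X - ((18 - 18)*(-13))**2 = 2064517 - ((18 - 18)*(-13))**2 = 2064517 - (0*(-13))**2 = 2064517 - 1*0**2 = 2064517 - 1*0 = 2064517 + 0 = 2064517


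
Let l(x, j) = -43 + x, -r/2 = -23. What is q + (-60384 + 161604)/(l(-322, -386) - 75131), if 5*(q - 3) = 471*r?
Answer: 409080669/94370 ≈ 4334.9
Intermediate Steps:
r = 46 (r = -2*(-23) = 46)
q = 21681/5 (q = 3 + (471*46)/5 = 3 + (1/5)*21666 = 3 + 21666/5 = 21681/5 ≈ 4336.2)
q + (-60384 + 161604)/(l(-322, -386) - 75131) = 21681/5 + (-60384 + 161604)/((-43 - 322) - 75131) = 21681/5 + 101220/(-365 - 75131) = 21681/5 + 101220/(-75496) = 21681/5 + 101220*(-1/75496) = 21681/5 - 25305/18874 = 409080669/94370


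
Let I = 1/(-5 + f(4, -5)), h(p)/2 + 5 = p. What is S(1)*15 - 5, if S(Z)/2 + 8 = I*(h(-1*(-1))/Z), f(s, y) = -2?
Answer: -1475/7 ≈ -210.71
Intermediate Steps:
h(p) = -10 + 2*p
I = -⅐ (I = 1/(-5 - 2) = 1/(-7) = -⅐ ≈ -0.14286)
S(Z) = -16 + 16/(7*Z) (S(Z) = -16 + 2*(-(-10 + 2*(-1*(-1)))/(7*Z)) = -16 + 2*(-(-10 + 2*1)/(7*Z)) = -16 + 2*(-(-10 + 2)/(7*Z)) = -16 + 2*(-(-8)/(7*Z)) = -16 + 2*(8/(7*Z)) = -16 + 16/(7*Z))
S(1)*15 - 5 = (-16 + (16/7)/1)*15 - 5 = (-16 + (16/7)*1)*15 - 5 = (-16 + 16/7)*15 - 5 = -96/7*15 - 5 = -1440/7 - 5 = -1475/7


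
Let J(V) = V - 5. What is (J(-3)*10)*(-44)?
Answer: 3520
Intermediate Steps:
J(V) = -5 + V
(J(-3)*10)*(-44) = ((-5 - 3)*10)*(-44) = -8*10*(-44) = -80*(-44) = 3520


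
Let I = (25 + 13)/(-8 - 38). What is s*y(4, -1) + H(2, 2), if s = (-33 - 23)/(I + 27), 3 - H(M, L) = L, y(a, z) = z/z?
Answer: -49/43 ≈ -1.1395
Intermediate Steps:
y(a, z) = 1
H(M, L) = 3 - L
I = -19/23 (I = 38/(-46) = 38*(-1/46) = -19/23 ≈ -0.82609)
s = -92/43 (s = (-33 - 23)/(-19/23 + 27) = -56/602/23 = -56*23/602 = -92/43 ≈ -2.1395)
s*y(4, -1) + H(2, 2) = -92/43*1 + (3 - 1*2) = -92/43 + (3 - 2) = -92/43 + 1 = -49/43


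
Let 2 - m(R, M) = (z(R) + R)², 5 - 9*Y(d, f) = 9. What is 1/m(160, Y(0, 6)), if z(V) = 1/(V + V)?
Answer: -102400/2621337601 ≈ -3.9064e-5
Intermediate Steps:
z(V) = 1/(2*V)
Y(d, f) = -4/9 (Y(d, f) = 5/9 - ⅑*9 = 5/9 - 1 = -4/9)
m(R, M) = 2 - (R + 1/(2*R))² (m(R, M) = 2 - (1/(2*R) + R)² = 2 - (R + 1/(2*R))²)
1/m(160, Y(0, 6)) = 1/(1 - 1*160² - ¼/160²) = 1/(1 - 1*25600 - ¼*1/25600) = 1/(1 - 25600 - 1/102400) = 1/(-2621337601/102400) = -102400/2621337601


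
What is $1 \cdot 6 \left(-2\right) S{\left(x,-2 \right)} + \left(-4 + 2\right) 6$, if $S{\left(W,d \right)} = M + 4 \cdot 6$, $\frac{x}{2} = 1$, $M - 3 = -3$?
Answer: $-300$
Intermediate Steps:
$M = 0$ ($M = 3 - 3 = 0$)
$x = 2$ ($x = 2 \cdot 1 = 2$)
$S{\left(W,d \right)} = 24$ ($S{\left(W,d \right)} = 0 + 4 \cdot 6 = 0 + 24 = 24$)
$1 \cdot 6 \left(-2\right) S{\left(x,-2 \right)} + \left(-4 + 2\right) 6 = 1 \cdot 6 \left(-2\right) 24 + \left(-4 + 2\right) 6 = 6 \left(-2\right) 24 - 12 = \left(-12\right) 24 - 12 = -288 - 12 = -300$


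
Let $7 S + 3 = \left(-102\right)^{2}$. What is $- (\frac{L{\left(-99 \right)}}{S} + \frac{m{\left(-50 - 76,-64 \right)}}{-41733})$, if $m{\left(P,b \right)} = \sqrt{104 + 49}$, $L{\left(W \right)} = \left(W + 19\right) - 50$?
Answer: $\frac{910}{10401} + \frac{\sqrt{17}}{13911} \approx 0.087788$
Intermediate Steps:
$L{\left(W \right)} = -31 + W$ ($L{\left(W \right)} = \left(19 + W\right) - 50 = -31 + W$)
$m{\left(P,b \right)} = 3 \sqrt{17}$ ($m{\left(P,b \right)} = \sqrt{153} = 3 \sqrt{17}$)
$S = \frac{10401}{7}$ ($S = - \frac{3}{7} + \frac{\left(-102\right)^{2}}{7} = - \frac{3}{7} + \frac{1}{7} \cdot 10404 = - \frac{3}{7} + \frac{10404}{7} = \frac{10401}{7} \approx 1485.9$)
$- (\frac{L{\left(-99 \right)}}{S} + \frac{m{\left(-50 - 76,-64 \right)}}{-41733}) = - (\frac{-31 - 99}{\frac{10401}{7}} + \frac{3 \sqrt{17}}{-41733}) = - (\left(-130\right) \frac{7}{10401} + 3 \sqrt{17} \left(- \frac{1}{41733}\right)) = - (- \frac{910}{10401} - \frac{\sqrt{17}}{13911}) = \frac{910}{10401} + \frac{\sqrt{17}}{13911}$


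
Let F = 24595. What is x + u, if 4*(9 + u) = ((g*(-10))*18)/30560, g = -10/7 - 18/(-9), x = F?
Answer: 262971847/10696 ≈ 24586.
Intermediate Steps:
x = 24595
g = 4/7 (g = -10*1/7 - 18*(-1/9) = -10/7 + 2 = 4/7 ≈ 0.57143)
u = -96273/10696 (u = -9 + ((((4/7)*(-10))*18)/30560)/4 = -9 + (-40/7*18*(1/30560))/4 = -9 + (-720/7*1/30560)/4 = -9 + (1/4)*(-9/2674) = -9 - 9/10696 = -96273/10696 ≈ -9.0008)
x + u = 24595 - 96273/10696 = 262971847/10696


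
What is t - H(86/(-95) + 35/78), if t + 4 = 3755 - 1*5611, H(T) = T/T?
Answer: -1861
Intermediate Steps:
H(T) = 1
t = -1860 (t = -4 + (3755 - 1*5611) = -4 + (3755 - 5611) = -4 - 1856 = -1860)
t - H(86/(-95) + 35/78) = -1860 - 1*1 = -1860 - 1 = -1861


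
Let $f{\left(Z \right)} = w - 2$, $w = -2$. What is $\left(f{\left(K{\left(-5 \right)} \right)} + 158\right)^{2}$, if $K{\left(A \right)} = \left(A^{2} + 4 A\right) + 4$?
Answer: $23716$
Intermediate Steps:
$K{\left(A \right)} = 4 + A^{2} + 4 A$
$f{\left(Z \right)} = -4$ ($f{\left(Z \right)} = -2 - 2 = -4$)
$\left(f{\left(K{\left(-5 \right)} \right)} + 158\right)^{2} = \left(-4 + 158\right)^{2} = 154^{2} = 23716$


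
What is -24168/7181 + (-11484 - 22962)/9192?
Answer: -78251497/11001292 ≈ -7.1129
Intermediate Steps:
-24168/7181 + (-11484 - 22962)/9192 = -24168*1/7181 - 34446*1/9192 = -24168/7181 - 5741/1532 = -78251497/11001292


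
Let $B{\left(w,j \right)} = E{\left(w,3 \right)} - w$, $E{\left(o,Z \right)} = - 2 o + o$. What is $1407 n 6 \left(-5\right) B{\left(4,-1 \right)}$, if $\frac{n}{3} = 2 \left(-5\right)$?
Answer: $-10130400$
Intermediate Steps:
$E{\left(o,Z \right)} = - o$
$n = -30$ ($n = 3 \cdot 2 \left(-5\right) = 3 \left(-10\right) = -30$)
$B{\left(w,j \right)} = - 2 w$ ($B{\left(w,j \right)} = - w - w = - 2 w$)
$1407 n 6 \left(-5\right) B{\left(4,-1 \right)} = 1407 - 30 \cdot 6 \left(-5\right) \left(\left(-2\right) 4\right) = 1407 \left(-30\right) \left(-30\right) \left(-8\right) = 1407 \cdot 900 \left(-8\right) = 1407 \left(-7200\right) = -10130400$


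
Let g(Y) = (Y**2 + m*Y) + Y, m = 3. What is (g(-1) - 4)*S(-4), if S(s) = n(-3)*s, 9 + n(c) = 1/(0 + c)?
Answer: -784/3 ≈ -261.33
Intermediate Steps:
g(Y) = Y**2 + 4*Y (g(Y) = (Y**2 + 3*Y) + Y = Y**2 + 4*Y)
n(c) = -9 + 1/c (n(c) = -9 + 1/(0 + c) = -9 + 1/c)
S(s) = -28*s/3 (S(s) = (-9 + 1/(-3))*s = (-9 - 1/3)*s = -28*s/3)
(g(-1) - 4)*S(-4) = (-(4 - 1) - 4)*(-28/3*(-4)) = (-1*3 - 4)*(112/3) = (-3 - 4)*(112/3) = -7*112/3 = -784/3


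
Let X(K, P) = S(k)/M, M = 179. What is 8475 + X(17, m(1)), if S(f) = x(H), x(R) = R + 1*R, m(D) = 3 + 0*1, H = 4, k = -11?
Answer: 1517033/179 ≈ 8475.0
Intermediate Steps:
m(D) = 3 (m(D) = 3 + 0 = 3)
x(R) = 2*R (x(R) = R + R = 2*R)
S(f) = 8 (S(f) = 2*4 = 8)
X(K, P) = 8/179
8475 + X(17, m(1)) = 8475 + 8/179 = 1517033/179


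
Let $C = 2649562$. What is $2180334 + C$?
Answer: $4829896$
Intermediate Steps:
$2180334 + C = 2180334 + 2649562 = 4829896$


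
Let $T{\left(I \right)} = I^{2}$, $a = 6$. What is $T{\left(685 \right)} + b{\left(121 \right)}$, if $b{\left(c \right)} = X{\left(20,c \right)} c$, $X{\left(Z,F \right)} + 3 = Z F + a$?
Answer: $762408$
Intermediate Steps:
$X{\left(Z,F \right)} = 3 + F Z$ ($X{\left(Z,F \right)} = -3 + \left(Z F + 6\right) = -3 + \left(F Z + 6\right) = -3 + \left(6 + F Z\right) = 3 + F Z$)
$b{\left(c \right)} = c \left(3 + 20 c\right)$ ($b{\left(c \right)} = \left(3 + c 20\right) c = \left(3 + 20 c\right) c = c \left(3 + 20 c\right)$)
$T{\left(685 \right)} + b{\left(121 \right)} = 685^{2} + 121 \left(3 + 20 \cdot 121\right) = 469225 + 121 \left(3 + 2420\right) = 469225 + 121 \cdot 2423 = 469225 + 293183 = 762408$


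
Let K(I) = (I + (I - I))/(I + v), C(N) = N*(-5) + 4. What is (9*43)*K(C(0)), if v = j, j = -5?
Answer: -1548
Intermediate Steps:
v = -5
C(N) = 4 - 5*N (C(N) = -5*N + 4 = 4 - 5*N)
K(I) = I/(-5 + I) (K(I) = (I + (I - I))/(I - 5) = (I + 0)/(-5 + I) = I/(-5 + I))
(9*43)*K(C(0)) = (9*43)*((4 - 5*0)/(-5 + (4 - 5*0))) = 387*((4 + 0)/(-5 + (4 + 0))) = 387*(4/(-5 + 4)) = 387*(4/(-1)) = 387*(4*(-1)) = 387*(-4) = -1548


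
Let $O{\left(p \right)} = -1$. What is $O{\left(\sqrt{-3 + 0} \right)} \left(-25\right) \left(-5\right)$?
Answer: $-125$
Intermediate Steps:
$O{\left(\sqrt{-3 + 0} \right)} \left(-25\right) \left(-5\right) = \left(-1\right) \left(-25\right) \left(-5\right) = 25 \left(-5\right) = -125$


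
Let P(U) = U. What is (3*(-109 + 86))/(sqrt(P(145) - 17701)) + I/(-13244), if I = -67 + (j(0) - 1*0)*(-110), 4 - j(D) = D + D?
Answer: 507/13244 + 23*I*sqrt(4389)/2926 ≈ 0.038282 + 0.52076*I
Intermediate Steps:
j(D) = 4 - 2*D (j(D) = 4 - (D + D) = 4 - 2*D)
I = -507 (I = -67 + ((4 - 2*0) - 1*0)*(-110) = -67 + ((4 + 0) + 0)*(-110) = -67 + (4 + 0)*(-110) = -67 + 4*(-110) = -67 - 440 = -507)
(3*(-109 + 86))/(sqrt(P(145) - 17701)) + I/(-13244) = (3*(-109 + 86))/(sqrt(145 - 17701)) - 507/(-13244) = (3*(-23))/(sqrt(-17556)) - 507*(-1/13244) = -69*(-I*sqrt(4389)/8778) + 507/13244 = -(-23)*I*sqrt(4389)/2926 + 507/13244 = 23*I*sqrt(4389)/2926 + 507/13244 = 507/13244 + 23*I*sqrt(4389)/2926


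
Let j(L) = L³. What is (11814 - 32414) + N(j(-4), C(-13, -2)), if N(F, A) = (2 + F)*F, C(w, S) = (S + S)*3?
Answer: -16632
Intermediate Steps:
C(w, S) = 6*S (C(w, S) = (2*S)*3 = 6*S)
N(F, A) = F*(2 + F)
(11814 - 32414) + N(j(-4), C(-13, -2)) = (11814 - 32414) + (-4)³*(2 + (-4)³) = -20600 - 64*(2 - 64) = -20600 - 64*(-62) = -20600 + 3968 = -16632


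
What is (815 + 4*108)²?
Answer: 1555009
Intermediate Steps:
(815 + 4*108)² = (815 + 432)² = 1247² = 1555009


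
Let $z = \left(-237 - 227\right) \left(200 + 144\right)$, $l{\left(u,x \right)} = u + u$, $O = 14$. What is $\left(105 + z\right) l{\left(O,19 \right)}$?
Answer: $-4466308$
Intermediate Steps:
$l{\left(u,x \right)} = 2 u$
$z = -159616$ ($z = \left(-464\right) 344 = -159616$)
$\left(105 + z\right) l{\left(O,19 \right)} = \left(105 - 159616\right) 2 \cdot 14 = \left(-159511\right) 28 = -4466308$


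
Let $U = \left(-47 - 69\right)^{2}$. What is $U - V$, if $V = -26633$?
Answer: $40089$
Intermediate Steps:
$U = 13456$ ($U = \left(-116\right)^{2} = 13456$)
$U - V = 13456 - -26633 = 13456 + 26633 = 40089$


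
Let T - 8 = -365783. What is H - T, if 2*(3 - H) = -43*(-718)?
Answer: 350341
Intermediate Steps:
T = -365775 (T = 8 - 365783 = -365775)
H = -15434 (H = 3 - (-43)*(-718)/2 = 3 - ½*30874 = 3 - 15437 = -15434)
H - T = -15434 - 1*(-365775) = -15434 + 365775 = 350341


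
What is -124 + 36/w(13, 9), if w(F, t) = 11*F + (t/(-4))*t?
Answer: -60740/491 ≈ -123.71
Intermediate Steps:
w(F, t) = 11*F - t²/4 (w(F, t) = 11*F + (t*(-¼))*t = 11*F + (-t/4)*t = 11*F - t²/4)
-124 + 36/w(13, 9) = -124 + 36/(11*13 - ¼*9²) = -124 + 36/(143 - ¼*81) = -124 + 36/(143 - 81/4) = -124 + 36/(491/4) = -124 + (4/491)*36 = -124 + 144/491 = -60740/491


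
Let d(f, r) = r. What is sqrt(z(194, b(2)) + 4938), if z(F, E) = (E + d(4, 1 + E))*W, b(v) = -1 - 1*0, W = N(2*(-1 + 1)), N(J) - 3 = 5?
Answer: sqrt(4930) ≈ 70.214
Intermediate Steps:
N(J) = 8 (N(J) = 3 + 5 = 8)
W = 8
b(v) = -1 (b(v) = -1 + 0 = -1)
z(F, E) = 8 + 16*E (z(F, E) = (E + (1 + E))*8 = (1 + 2*E)*8 = 8 + 16*E)
sqrt(z(194, b(2)) + 4938) = sqrt((8 + 16*(-1)) + 4938) = sqrt((8 - 16) + 4938) = sqrt(-8 + 4938) = sqrt(4930)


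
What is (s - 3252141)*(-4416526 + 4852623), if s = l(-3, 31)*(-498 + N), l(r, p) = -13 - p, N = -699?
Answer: -1395280576881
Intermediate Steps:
s = 52668 (s = (-13 - 1*31)*(-498 - 699) = (-13 - 31)*(-1197) = -44*(-1197) = 52668)
(s - 3252141)*(-4416526 + 4852623) = (52668 - 3252141)*(-4416526 + 4852623) = -3199473*436097 = -1395280576881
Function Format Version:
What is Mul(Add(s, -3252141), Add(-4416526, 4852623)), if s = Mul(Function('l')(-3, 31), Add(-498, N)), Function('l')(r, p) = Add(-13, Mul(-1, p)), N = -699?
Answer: -1395280576881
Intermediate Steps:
s = 52668 (s = Mul(Add(-13, Mul(-1, 31)), Add(-498, -699)) = Mul(Add(-13, -31), -1197) = Mul(-44, -1197) = 52668)
Mul(Add(s, -3252141), Add(-4416526, 4852623)) = Mul(Add(52668, -3252141), Add(-4416526, 4852623)) = Mul(-3199473, 436097) = -1395280576881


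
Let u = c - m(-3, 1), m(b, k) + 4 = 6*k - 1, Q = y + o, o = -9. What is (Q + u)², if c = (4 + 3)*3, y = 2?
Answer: 169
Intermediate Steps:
Q = -7 (Q = 2 - 9 = -7)
m(b, k) = -5 + 6*k (m(b, k) = -4 + (6*k - 1) = -4 + (-1 + 6*k) = -5 + 6*k)
c = 21 (c = 7*3 = 21)
u = 20 (u = 21 - (-5 + 6*1) = 21 - (-5 + 6) = 21 - 1*1 = 21 - 1 = 20)
(Q + u)² = (-7 + 20)² = 13² = 169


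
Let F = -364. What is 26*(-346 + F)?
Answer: -18460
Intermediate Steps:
26*(-346 + F) = 26*(-346 - 364) = 26*(-710) = -18460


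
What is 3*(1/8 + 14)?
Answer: 339/8 ≈ 42.375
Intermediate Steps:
3*(1/8 + 14) = 3*(113/8) = 339/8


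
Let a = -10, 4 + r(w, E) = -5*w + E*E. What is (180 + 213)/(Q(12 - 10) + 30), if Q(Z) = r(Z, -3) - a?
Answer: 393/35 ≈ 11.229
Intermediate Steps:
r(w, E) = -4 + E² - 5*w (r(w, E) = -4 + (-5*w + E*E) = -4 + (-5*w + E²) = -4 + (E² - 5*w) = -4 + E² - 5*w)
Q(Z) = 15 - 5*Z (Q(Z) = (-4 + (-3)² - 5*Z) - 1*(-10) = (-4 + 9 - 5*Z) + 10 = (5 - 5*Z) + 10 = 15 - 5*Z)
(180 + 213)/(Q(12 - 10) + 30) = (180 + 213)/((15 - 5*(12 - 10)) + 30) = 393/((15 - 5*2) + 30) = 393/((15 - 10) + 30) = 393/(5 + 30) = 393/35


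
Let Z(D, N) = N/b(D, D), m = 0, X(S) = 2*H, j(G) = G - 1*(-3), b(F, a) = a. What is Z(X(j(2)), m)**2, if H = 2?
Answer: 0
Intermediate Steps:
j(G) = 3 + G (j(G) = G + 3 = 3 + G)
X(S) = 4 (X(S) = 2*2 = 4)
Z(D, N) = N/D
Z(X(j(2)), m)**2 = (0/4)**2 = (0*(1/4))**2 = 0**2 = 0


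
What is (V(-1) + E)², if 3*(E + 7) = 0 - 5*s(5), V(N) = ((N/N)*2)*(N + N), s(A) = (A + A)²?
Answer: 284089/9 ≈ 31565.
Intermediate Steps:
s(A) = 4*A² (s(A) = (2*A)² = 4*A²)
V(N) = 4*N (V(N) = (1*2)*(2*N) = 2*(2*N) = 4*N)
E = -521/3 (E = -7 + (0 - 20*5²)/3 = -7 + (0 - 20*25)/3 = -7 + (0 - 5*100)/3 = -7 + (0 - 500)/3 = -7 + (⅓)*(-500) = -7 - 500/3 = -521/3 ≈ -173.67)
(V(-1) + E)² = (4*(-1) - 521/3)² = (-4 - 521/3)² = (-533/3)² = 284089/9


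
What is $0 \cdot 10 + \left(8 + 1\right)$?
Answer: $9$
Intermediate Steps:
$0 \cdot 10 + \left(8 + 1\right) = 0 + 9 = 9$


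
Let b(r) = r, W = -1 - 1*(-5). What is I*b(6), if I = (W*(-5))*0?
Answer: 0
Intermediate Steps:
W = 4 (W = -1 + 5 = 4)
I = 0 (I = (4*(-5))*0 = -20*0 = 0)
I*b(6) = 0*6 = 0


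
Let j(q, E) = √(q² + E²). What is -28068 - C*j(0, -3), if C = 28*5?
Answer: -28488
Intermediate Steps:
j(q, E) = √(E² + q²)
C = 140
-28068 - C*j(0, -3) = -28068 - 140*√((-3)² + 0²) = -28068 - 140*√(9 + 0) = -28068 - 140*√9 = -28068 - 140*3 = -28068 - 1*420 = -28068 - 420 = -28488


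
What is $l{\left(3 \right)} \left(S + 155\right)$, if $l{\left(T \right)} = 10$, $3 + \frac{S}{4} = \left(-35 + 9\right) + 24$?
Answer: $1350$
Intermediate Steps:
$S = -20$ ($S = -12 + 4 \left(\left(-35 + 9\right) + 24\right) = -12 + 4 \left(-26 + 24\right) = -12 + 4 \left(-2\right) = -12 - 8 = -20$)
$l{\left(3 \right)} \left(S + 155\right) = 10 \left(-20 + 155\right) = 10 \cdot 135 = 1350$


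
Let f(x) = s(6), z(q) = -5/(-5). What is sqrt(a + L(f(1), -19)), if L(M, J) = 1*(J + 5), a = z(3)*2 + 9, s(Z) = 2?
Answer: I*sqrt(3) ≈ 1.732*I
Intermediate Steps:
z(q) = 1 (z(q) = -5*(-1/5) = 1)
f(x) = 2
a = 11 (a = 1*2 + 9 = 2 + 9 = 11)
L(M, J) = 5 + J (L(M, J) = 1*(5 + J) = 5 + J)
sqrt(a + L(f(1), -19)) = sqrt(11 + (5 - 19)) = sqrt(11 - 14) = sqrt(-3) = I*sqrt(3)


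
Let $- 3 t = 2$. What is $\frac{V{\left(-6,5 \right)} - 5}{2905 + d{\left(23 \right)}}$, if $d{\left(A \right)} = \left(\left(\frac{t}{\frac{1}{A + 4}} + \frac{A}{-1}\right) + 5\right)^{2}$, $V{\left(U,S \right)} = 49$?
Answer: $\frac{44}{4201} \approx 0.010474$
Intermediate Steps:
$t = - \frac{2}{3}$ ($t = \left(- \frac{1}{3}\right) 2 = - \frac{2}{3} \approx -0.66667$)
$d{\left(A \right)} = \left(\frac{7}{3} - \frac{5 A}{3}\right)^{2}$ ($d{\left(A \right)} = \left(\left(- \frac{2}{3 \frac{1}{A + 4}} + \frac{A}{-1}\right) + 5\right)^{2} = \left(\left(- \frac{2}{3 \frac{1}{4 + A}} + A \left(-1\right)\right) + 5\right)^{2} = \left(\left(- \frac{2 \left(4 + A\right)}{3} - A\right) + 5\right)^{2} = \left(\left(\left(- \frac{8}{3} - \frac{2 A}{3}\right) - A\right) + 5\right)^{2} = \left(\left(- \frac{8}{3} - \frac{5 A}{3}\right) + 5\right)^{2} = \left(\frac{7}{3} - \frac{5 A}{3}\right)^{2}$)
$\frac{V{\left(-6,5 \right)} - 5}{2905 + d{\left(23 \right)}} = \frac{49 - 5}{2905 + \frac{\left(7 - 115\right)^{2}}{9}} = \frac{44}{2905 + \frac{\left(7 - 115\right)^{2}}{9}} = \frac{44}{2905 + \frac{\left(-108\right)^{2}}{9}} = \frac{44}{2905 + \frac{1}{9} \cdot 11664} = \frac{44}{2905 + 1296} = \frac{44}{4201}$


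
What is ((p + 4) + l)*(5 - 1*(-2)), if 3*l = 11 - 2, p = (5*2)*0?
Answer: 49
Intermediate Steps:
p = 0 (p = 10*0 = 0)
l = 3 (l = (11 - 2)/3 = (1/3)*9 = 3)
((p + 4) + l)*(5 - 1*(-2)) = ((0 + 4) + 3)*(5 - 1*(-2)) = (4 + 3)*(5 + 2) = 7*7 = 49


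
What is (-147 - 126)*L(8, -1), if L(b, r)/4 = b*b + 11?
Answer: -81900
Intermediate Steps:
L(b, r) = 44 + 4*b**2 (L(b, r) = 4*(b*b + 11) = 4*(b**2 + 11) = 4*(11 + b**2) = 44 + 4*b**2)
(-147 - 126)*L(8, -1) = (-147 - 126)*(44 + 4*8**2) = -273*(44 + 4*64) = -273*(44 + 256) = -273*300 = -81900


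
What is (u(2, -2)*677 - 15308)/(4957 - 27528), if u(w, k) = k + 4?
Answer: 13954/22571 ≈ 0.61823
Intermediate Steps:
u(w, k) = 4 + k
(u(2, -2)*677 - 15308)/(4957 - 27528) = ((4 - 2)*677 - 15308)/(4957 - 27528) = (2*677 - 15308)/(-22571) = (1354 - 15308)*(-1/22571) = -13954*(-1/22571) = 13954/22571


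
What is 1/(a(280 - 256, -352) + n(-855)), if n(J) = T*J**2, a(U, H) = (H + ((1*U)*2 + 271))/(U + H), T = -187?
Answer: -328/44838149367 ≈ -7.3152e-9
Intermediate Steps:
a(U, H) = (271 + H + 2*U)/(H + U) (a(U, H) = (H + (U*2 + 271))/(H + U) = (H + (2*U + 271))/(H + U) = (H + (271 + 2*U))/(H + U) = (271 + H + 2*U)/(H + U))
n(J) = -187*J**2
1/(a(280 - 256, -352) + n(-855)) = 1/((271 - 352 + 2*(280 - 256))/(-352 + (280 - 256)) - 187*(-855)**2) = 1/((271 - 352 + 2*24)/(-352 + 24) - 187*731025) = 1/((271 - 352 + 48)/(-328) - 136701675) = 1/(-1/328*(-33) - 136701675) = 1/(33/328 - 136701675) = 1/(-44838149367/328) = -328/44838149367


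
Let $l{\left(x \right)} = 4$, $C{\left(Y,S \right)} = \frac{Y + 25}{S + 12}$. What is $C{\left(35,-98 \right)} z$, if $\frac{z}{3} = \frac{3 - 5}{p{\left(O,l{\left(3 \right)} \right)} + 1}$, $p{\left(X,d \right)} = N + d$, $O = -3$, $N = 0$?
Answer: $\frac{36}{43} \approx 0.83721$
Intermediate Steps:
$C{\left(Y,S \right)} = \frac{25 + Y}{12 + S}$
$p{\left(X,d \right)} = d$ ($p{\left(X,d \right)} = 0 + d = d$)
$z = - \frac{6}{5}$ ($z = 3 \frac{3 - 5}{4 + 1} = 3 \left(- \frac{2}{5}\right) = - \frac{6}{5} \approx -1.2$)
$C{\left(35,-98 \right)} z = \frac{25 + 35}{12 - 98} \left(- \frac{6}{5}\right) = \frac{1}{-86} \cdot 60 \left(- \frac{6}{5}\right) = \left(- \frac{1}{86}\right) 60 \left(- \frac{6}{5}\right) = \left(- \frac{30}{43}\right) \left(- \frac{6}{5}\right) = \frac{36}{43}$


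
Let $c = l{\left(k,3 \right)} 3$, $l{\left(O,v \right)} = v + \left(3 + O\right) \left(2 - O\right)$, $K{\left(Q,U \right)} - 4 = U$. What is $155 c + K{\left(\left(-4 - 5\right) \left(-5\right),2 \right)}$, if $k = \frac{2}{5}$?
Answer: $\frac{19653}{5} \approx 3930.6$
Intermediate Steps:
$k = \frac{2}{5}$ ($k = 2 \cdot \frac{1}{5} = \frac{2}{5} \approx 0.4$)
$K{\left(Q,U \right)} = 4 + U$
$l{\left(O,v \right)} = v + \left(2 - O\right) \left(3 + O\right)$
$c = \frac{633}{25}$ ($c = \left(6 + 3 - \frac{2}{5} - \left(\frac{2}{5}\right)^{2}\right) 3 = \left(6 + 3 - \frac{2}{5} - \frac{4}{25}\right) 3 = \frac{211}{25} \cdot 3 = \frac{633}{25} \approx 25.32$)
$155 c + K{\left(\left(-4 - 5\right) \left(-5\right),2 \right)} = 155 \cdot \frac{633}{25} + \left(4 + 2\right) = \frac{19623}{5} + 6 = \frac{19653}{5}$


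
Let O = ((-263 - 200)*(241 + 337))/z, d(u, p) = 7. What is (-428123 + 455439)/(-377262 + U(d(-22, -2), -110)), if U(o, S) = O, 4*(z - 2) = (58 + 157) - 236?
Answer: -177554/1916975 ≈ -0.092622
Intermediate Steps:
z = -13/4 (z = 2 + ((58 + 157) - 236)/4 = 2 + (215 - 236)/4 = 2 + (1/4)*(-21) = 2 - 21/4 = -13/4 ≈ -3.2500)
O = 1070456/13 (O = ((-263 - 200)*(241 + 337))/(-13/4) = -463*578*(-4/13) = -267614*(-4/13) = 1070456/13 ≈ 82343.)
U(o, S) = 1070456/13
(-428123 + 455439)/(-377262 + U(d(-22, -2), -110)) = (-428123 + 455439)/(-377262 + 1070456/13) = 27316/(-3833950/13) = 27316*(-13/3833950) = -177554/1916975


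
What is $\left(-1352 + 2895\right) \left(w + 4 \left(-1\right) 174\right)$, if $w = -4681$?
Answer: $-8296711$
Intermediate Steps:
$\left(-1352 + 2895\right) \left(w + 4 \left(-1\right) 174\right) = \left(-1352 + 2895\right) \left(-4681 + 4 \left(-1\right) 174\right) = 1543 \left(-4681 - 696\right) = 1543 \left(-5377\right) = -8296711$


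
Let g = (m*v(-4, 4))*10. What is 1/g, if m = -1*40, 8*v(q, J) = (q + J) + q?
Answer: 1/200 ≈ 0.0050000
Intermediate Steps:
v(q, J) = q/4 + J/8 (v(q, J) = ((q + J) + q)/8 = ((J + q) + q)/8 = (J + 2*q)/8 = q/4 + J/8)
m = -40
g = 200 (g = -40*((1/4)*(-4) + (1/8)*4)*10 = -40*(-1 + 1/2)*10 = -40*(-1/2)*10 = 20*10 = 200)
1/g = 1/200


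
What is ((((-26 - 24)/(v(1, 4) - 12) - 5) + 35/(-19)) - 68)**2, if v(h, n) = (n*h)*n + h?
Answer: 2598544/361 ≈ 7198.2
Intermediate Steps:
v(h, n) = h + h*n**2 (v(h, n) = (h*n)*n + h = h*n**2 + h = h + h*n**2)
((((-26 - 24)/(v(1, 4) - 12) - 5) + 35/(-19)) - 68)**2 = ((((-26 - 24)/(1*(1 + 4**2) - 12) - 5) + 35/(-19)) - 68)**2 = (((-50/(1*(1 + 16) - 12) - 5) + 35*(-1/19)) - 68)**2 = (((-50/(1*17 - 12) - 5) - 35/19) - 68)**2 = (((-50/(17 - 12) - 5) - 35/19) - 68)**2 = (((-50/5 - 5) - 35/19) - 68)**2 = (((-50*1/5 - 5) - 35/19) - 68)**2 = (((-10 - 5) - 35/19) - 68)**2 = ((-15 - 35/19) - 68)**2 = (-320/19 - 68)**2 = (-1612/19)**2 = 2598544/361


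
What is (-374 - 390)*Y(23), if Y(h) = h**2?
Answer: -404156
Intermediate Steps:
(-374 - 390)*Y(23) = (-374 - 390)*23**2 = -764*529 = -404156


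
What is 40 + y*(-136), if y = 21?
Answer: -2816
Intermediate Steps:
40 + y*(-136) = 40 + 21*(-136) = 40 - 2856 = -2816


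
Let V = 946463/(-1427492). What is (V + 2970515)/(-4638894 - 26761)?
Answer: -4240385451917/6660185187260 ≈ -0.63668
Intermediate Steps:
V = -946463/1427492 (V = 946463*(-1/1427492) = -946463/1427492 ≈ -0.66302)
(V + 2970515)/(-4638894 - 26761) = (-946463/1427492 + 2970515)/(-4638894 - 26761) = (4240385451917/1427492)/(-4665655) = (4240385451917/1427492)*(-1/4665655) = -4240385451917/6660185187260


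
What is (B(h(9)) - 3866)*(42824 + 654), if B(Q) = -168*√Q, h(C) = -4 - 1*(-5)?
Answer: -175390252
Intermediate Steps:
h(C) = 1 (h(C) = -4 + 5 = 1)
(B(h(9)) - 3866)*(42824 + 654) = (-168*√1 - 3866)*(42824 + 654) = (-168*1 - 3866)*43478 = (-168 - 3866)*43478 = -4034*43478 = -175390252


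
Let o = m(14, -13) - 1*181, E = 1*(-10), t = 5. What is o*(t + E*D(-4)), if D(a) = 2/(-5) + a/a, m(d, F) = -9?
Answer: 190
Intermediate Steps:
E = -10
D(a) = 3/5 (D(a) = 2*(-1/5) + 1 = -2/5 + 1 = 3/5)
o = -190 (o = -9 - 1*181 = -9 - 181 = -190)
o*(t + E*D(-4)) = -190*(5 - 10*3/5) = -190*(5 - 6) = -190*(-1) = 190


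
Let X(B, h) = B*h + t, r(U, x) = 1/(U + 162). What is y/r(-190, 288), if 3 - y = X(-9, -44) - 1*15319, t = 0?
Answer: -417928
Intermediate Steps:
r(U, x) = 1/(162 + U)
X(B, h) = B*h (X(B, h) = B*h + 0 = B*h)
y = 14926 (y = 3 - (-9*(-44) - 1*15319) = 3 - (396 - 15319) = 3 - 1*(-14923) = 3 + 14923 = 14926)
y/r(-190, 288) = 14926/(1/(162 - 190)) = 14926/(1/(-28)) = 14926/(-1/28) = 14926*(-28) = -417928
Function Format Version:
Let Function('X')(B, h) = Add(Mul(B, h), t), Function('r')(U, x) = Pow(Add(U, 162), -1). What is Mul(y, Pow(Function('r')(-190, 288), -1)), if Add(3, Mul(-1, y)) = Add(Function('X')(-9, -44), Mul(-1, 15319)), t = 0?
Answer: -417928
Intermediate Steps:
Function('r')(U, x) = Pow(Add(162, U), -1)
Function('X')(B, h) = Mul(B, h) (Function('X')(B, h) = Add(Mul(B, h), 0) = Mul(B, h))
y = 14926 (y = Add(3, Mul(-1, Add(Mul(-9, -44), Mul(-1, 15319)))) = Add(3, Mul(-1, Add(396, -15319))) = Add(3, Mul(-1, -14923)) = Add(3, 14923) = 14926)
Mul(y, Pow(Function('r')(-190, 288), -1)) = Mul(14926, Pow(Pow(Add(162, -190), -1), -1)) = Mul(14926, Pow(Pow(-28, -1), -1)) = Mul(14926, Pow(Rational(-1, 28), -1)) = Mul(14926, -28) = -417928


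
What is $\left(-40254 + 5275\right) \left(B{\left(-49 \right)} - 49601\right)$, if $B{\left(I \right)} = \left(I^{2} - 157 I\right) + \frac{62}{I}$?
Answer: $\frac{9673717285}{7} \approx 1.382 \cdot 10^{9}$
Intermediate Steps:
$B{\left(I \right)} = I^{2} - 157 I + \frac{62}{I}$
$\left(-40254 + 5275\right) \left(B{\left(-49 \right)} - 49601\right) = \left(-40254 + 5275\right) \left(\frac{62 + \left(-49\right)^{2} \left(-157 - 49\right)}{-49} - 49601\right) = - 34979 \left(- \frac{62 + 2401 \left(-206\right)}{49} - 49601\right) = - 34979 \left(- \frac{62 - 494606}{49} - 49601\right) = - 34979 \left(\left(- \frac{1}{49}\right) \left(-494544\right) - 49601\right) = - 34979 \left(\frac{494544}{49} - 49601\right) = \left(-34979\right) \left(- \frac{1935905}{49}\right) = \frac{9673717285}{7}$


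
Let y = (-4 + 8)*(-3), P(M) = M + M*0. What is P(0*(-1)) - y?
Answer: 12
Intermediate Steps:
P(M) = M (P(M) = M + 0 = M)
y = -12 (y = 4*(-3) = -12)
P(0*(-1)) - y = 0*(-1) - 1*(-12) = 0 + 12 = 12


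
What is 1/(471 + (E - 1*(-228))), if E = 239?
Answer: 1/938 ≈ 0.0010661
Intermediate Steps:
1/(471 + (E - 1*(-228))) = 1/(471 + (239 - 1*(-228))) = 1/(471 + (239 + 228)) = 1/(471 + 467) = 1/938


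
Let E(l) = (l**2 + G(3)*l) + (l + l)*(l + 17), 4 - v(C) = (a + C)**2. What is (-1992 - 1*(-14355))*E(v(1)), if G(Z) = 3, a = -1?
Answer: 2423148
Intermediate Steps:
v(C) = 4 - (-1 + C)**2
E(l) = l**2 + 3*l + 2*l*(17 + l) (E(l) = (l**2 + 3*l) + (l + l)*(l + 17) = (l**2 + 3*l) + (2*l)*(17 + l) = (l**2 + 3*l) + 2*l*(17 + l) = l**2 + 3*l + 2*l*(17 + l))
(-1992 - 1*(-14355))*E(v(1)) = (-1992 - 1*(-14355))*((4 - (-1 + 1)**2)*(37 + 3*(4 - (-1 + 1)**2))) = (-1992 + 14355)*((4 - 1*0**2)*(37 + 3*(4 - 1*0**2))) = 12363*((4 - 1*0)*(37 + 3*(4 - 1*0))) = 12363*((4 + 0)*(37 + 3*(4 + 0))) = 12363*(4*(37 + 3*4)) = 12363*(4*(37 + 12)) = 12363*(4*49) = 12363*196 = 2423148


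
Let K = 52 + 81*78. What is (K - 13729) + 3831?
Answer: -3528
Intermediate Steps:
K = 6370 (K = 52 + 6318 = 6370)
(K - 13729) + 3831 = (6370 - 13729) + 3831 = -7359 + 3831 = -3528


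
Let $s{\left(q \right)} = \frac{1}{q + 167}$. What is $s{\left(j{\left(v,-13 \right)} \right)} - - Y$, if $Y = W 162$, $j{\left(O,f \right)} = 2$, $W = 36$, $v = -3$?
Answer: $\frac{985609}{169} \approx 5832.0$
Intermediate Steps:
$s{\left(q \right)} = \frac{1}{167 + q}$
$Y = 5832$ ($Y = 36 \cdot 162 = 5832$)
$s{\left(j{\left(v,-13 \right)} \right)} - - Y = \frac{1}{167 + 2} - \left(-1\right) 5832 = \frac{1}{169} - -5832 = \frac{1}{169} + 5832 = \frac{985609}{169}$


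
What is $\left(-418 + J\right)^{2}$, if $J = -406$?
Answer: $678976$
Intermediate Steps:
$\left(-418 + J\right)^{2} = \left(-418 - 406\right)^{2} = \left(-824\right)^{2} = 678976$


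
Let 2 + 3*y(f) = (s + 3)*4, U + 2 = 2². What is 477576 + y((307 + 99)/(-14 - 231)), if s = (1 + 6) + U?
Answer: 1432774/3 ≈ 4.7759e+5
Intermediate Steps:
U = 2 (U = -2 + 2² = -2 + 4 = 2)
s = 9 (s = (1 + 6) + 2 = 7 + 2 = 9)
y(f) = 46/3 (y(f) = -⅔ + ((9 + 3)*4)/3 = -⅔ + (12*4)/3 = -⅔ + (⅓)*48 = -⅔ + 16 = 46/3)
477576 + y((307 + 99)/(-14 - 231)) = 477576 + 46/3 = 1432774/3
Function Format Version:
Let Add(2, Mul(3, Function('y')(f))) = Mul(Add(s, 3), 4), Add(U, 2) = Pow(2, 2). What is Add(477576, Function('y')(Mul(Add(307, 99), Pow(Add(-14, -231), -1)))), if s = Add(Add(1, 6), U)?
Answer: Rational(1432774, 3) ≈ 4.7759e+5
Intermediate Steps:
U = 2 (U = Add(-2, Pow(2, 2)) = Add(-2, 4) = 2)
s = 9 (s = Add(Add(1, 6), 2) = Add(7, 2) = 9)
Function('y')(f) = Rational(46, 3) (Function('y')(f) = Add(Rational(-2, 3), Mul(Rational(1, 3), Mul(Add(9, 3), 4))) = Add(Rational(-2, 3), Mul(Rational(1, 3), Mul(12, 4))) = Add(Rational(-2, 3), Mul(Rational(1, 3), 48)) = Add(Rational(-2, 3), 16) = Rational(46, 3))
Add(477576, Function('y')(Mul(Add(307, 99), Pow(Add(-14, -231), -1)))) = Add(477576, Rational(46, 3)) = Rational(1432774, 3)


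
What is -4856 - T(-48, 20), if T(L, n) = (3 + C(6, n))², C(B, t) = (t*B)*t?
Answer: -5779265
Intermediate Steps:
C(B, t) = B*t² (C(B, t) = (B*t)*t = B*t²)
T(L, n) = (3 + 6*n²)²
-4856 - T(-48, 20) = -4856 - 9*(1 + 2*20²)² = -4856 - 9*(1 + 2*400)² = -4856 - 9*(1 + 800)² = -4856 - 9*801² = -4856 - 9*641601 = -4856 - 1*5774409 = -4856 - 5774409 = -5779265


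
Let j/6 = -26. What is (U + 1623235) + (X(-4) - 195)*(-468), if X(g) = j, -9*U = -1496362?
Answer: 17583889/9 ≈ 1.9538e+6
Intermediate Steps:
U = 1496362/9 (U = -⅑*(-1496362) = 1496362/9 ≈ 1.6626e+5)
j = -156 (j = 6*(-26) = -156)
X(g) = -156
(U + 1623235) + (X(-4) - 195)*(-468) = (1496362/9 + 1623235) + (-156 - 195)*(-468) = 16105477/9 - 351*(-468) = 16105477/9 + 164268 = 17583889/9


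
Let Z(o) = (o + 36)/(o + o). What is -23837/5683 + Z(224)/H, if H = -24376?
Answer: -65078049139/15515226496 ≈ -4.1945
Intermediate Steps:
Z(o) = (36 + o)/(2*o) (Z(o) = (36 + o)/((2*o)) = (36 + o)*(1/(2*o)) = (36 + o)/(2*o))
-23837/5683 + Z(224)/H = -23837/5683 + ((1/2)*(36 + 224)/224)/(-24376) = -23837*1/5683 + ((1/2)*(1/224)*260)*(-1/24376) = -23837/5683 + (65/112)*(-1/24376) = -23837/5683 - 65/2730112 = -65078049139/15515226496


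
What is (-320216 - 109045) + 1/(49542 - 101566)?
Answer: -22331874265/52024 ≈ -4.2926e+5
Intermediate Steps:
(-320216 - 109045) + 1/(49542 - 101566) = -429261 + 1/(-52024) = -429261 - 1/52024 = -22331874265/52024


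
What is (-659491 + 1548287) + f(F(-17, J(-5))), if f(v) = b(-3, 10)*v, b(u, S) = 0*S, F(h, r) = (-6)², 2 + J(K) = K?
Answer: 888796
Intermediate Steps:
J(K) = -2 + K
F(h, r) = 36
b(u, S) = 0
f(v) = 0 (f(v) = 0*v = 0)
(-659491 + 1548287) + f(F(-17, J(-5))) = (-659491 + 1548287) + 0 = 888796 + 0 = 888796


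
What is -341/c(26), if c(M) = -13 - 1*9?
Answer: 31/2 ≈ 15.500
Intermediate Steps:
c(M) = -22 (c(M) = -13 - 9 = -22)
-341/c(26) = -341/(-22) = -341*(-1/22) = 31/2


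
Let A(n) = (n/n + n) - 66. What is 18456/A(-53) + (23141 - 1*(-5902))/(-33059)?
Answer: -306781989/1950481 ≈ -157.29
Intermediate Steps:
A(n) = -65 + n (A(n) = (1 + n) - 66 = -65 + n)
18456/A(-53) + (23141 - 1*(-5902))/(-33059) = 18456/(-65 - 53) + (23141 - 1*(-5902))/(-33059) = 18456/(-118) + (23141 + 5902)*(-1/33059) = 18456*(-1/118) + 29043*(-1/33059) = -9228/59 - 29043/33059 = -306781989/1950481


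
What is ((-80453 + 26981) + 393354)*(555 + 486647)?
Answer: 165591190164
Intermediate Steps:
((-80453 + 26981) + 393354)*(555 + 486647) = (-53472 + 393354)*487202 = 339882*487202 = 165591190164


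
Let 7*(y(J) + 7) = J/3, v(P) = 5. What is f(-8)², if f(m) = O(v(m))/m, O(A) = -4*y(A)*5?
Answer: 126025/441 ≈ 285.77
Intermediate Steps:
y(J) = -7 + J/21 (y(J) = -7 + (J/3)/7 = -7 + J/21)
O(A) = 140 - 20*A/21 (O(A) = -4*(-7 + A/21)*5 = (28 - 4*A/21)*5 = 140 - 20*A/21)
f(m) = 2840/(21*m) (f(m) = (140 - 20/21*5)/m = (140 - 100/21)/m = 2840/(21*m))
f(-8)² = ((2840/21)/(-8))² = ((2840/21)*(-⅛))² = (-355/21)² = 126025/441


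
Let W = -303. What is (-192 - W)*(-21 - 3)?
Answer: -2664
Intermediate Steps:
(-192 - W)*(-21 - 3) = (-192 - 1*(-303))*(-21 - 3) = (-192 + 303)*(-24) = 111*(-24) = -2664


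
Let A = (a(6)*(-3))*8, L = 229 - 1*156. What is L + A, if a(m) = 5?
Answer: -47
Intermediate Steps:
L = 73 (L = 229 - 156 = 73)
A = -120 (A = (5*(-3))*8 = -15*8 = -120)
L + A = 73 - 120 = -47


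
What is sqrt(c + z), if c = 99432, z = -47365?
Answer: sqrt(52067) ≈ 228.18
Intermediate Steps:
sqrt(c + z) = sqrt(99432 - 47365) = sqrt(52067)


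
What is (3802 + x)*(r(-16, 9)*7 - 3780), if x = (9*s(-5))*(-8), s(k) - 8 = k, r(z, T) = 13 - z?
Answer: -12827122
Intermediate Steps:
s(k) = 8 + k
x = -216 (x = (9*(8 - 5))*(-8) = (9*3)*(-8) = 27*(-8) = -216)
(3802 + x)*(r(-16, 9)*7 - 3780) = (3802 - 216)*((13 - 1*(-16))*7 - 3780) = 3586*((13 + 16)*7 - 3780) = 3586*(29*7 - 3780) = 3586*(203 - 3780) = 3586*(-3577) = -12827122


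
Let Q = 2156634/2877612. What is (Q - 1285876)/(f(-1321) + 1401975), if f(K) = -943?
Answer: -616708341913/671937749264 ≈ -0.91781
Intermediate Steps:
Q = 359439/479602 (Q = 2156634*(1/2877612) = 359439/479602 ≈ 0.74945)
(Q - 1285876)/(f(-1321) + 1401975) = (359439/479602 - 1285876)/(-943 + 1401975) = -616708341913/479602/1401032 = -616708341913/479602*1/1401032 = -616708341913/671937749264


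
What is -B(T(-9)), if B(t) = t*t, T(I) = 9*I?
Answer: -6561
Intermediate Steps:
B(t) = t**2
-B(T(-9)) = -(9*(-9))**2 = -1*(-81)**2 = -1*6561 = -6561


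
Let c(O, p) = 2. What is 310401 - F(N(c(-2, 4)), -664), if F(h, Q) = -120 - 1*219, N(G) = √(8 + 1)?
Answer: 310740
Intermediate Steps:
N(G) = 3 (N(G) = √9 = 3)
F(h, Q) = -339 (F(h, Q) = -120 - 219 = -339)
310401 - F(N(c(-2, 4)), -664) = 310401 - 1*(-339) = 310401 + 339 = 310740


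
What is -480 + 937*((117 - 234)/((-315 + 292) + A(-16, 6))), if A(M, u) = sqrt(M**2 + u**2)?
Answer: 802569/79 + 73086*sqrt(73)/79 ≈ 18064.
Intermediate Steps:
-480 + 937*((117 - 234)/((-315 + 292) + A(-16, 6))) = -480 + 937*((117 - 234)/((-315 + 292) + sqrt((-16)**2 + 6**2))) = -480 + 937*(-117/(-23 + sqrt(256 + 36))) = -480 + 937*(-117/(-23 + sqrt(292))) = -480 + 937*(-117/(-23 + 2*sqrt(73))) = -480 - 109629/(-23 + 2*sqrt(73))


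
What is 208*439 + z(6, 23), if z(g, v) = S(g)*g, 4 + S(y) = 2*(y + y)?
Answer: 91432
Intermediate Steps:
S(y) = -4 + 4*y (S(y) = -4 + 2*(y + y) = -4 + 2*(2*y) = -4 + 4*y)
z(g, v) = g*(-4 + 4*g) (z(g, v) = (-4 + 4*g)*g = g*(-4 + 4*g))
208*439 + z(6, 23) = 208*439 + 4*6*(-1 + 6) = 91312 + 4*6*5 = 91312 + 120 = 91432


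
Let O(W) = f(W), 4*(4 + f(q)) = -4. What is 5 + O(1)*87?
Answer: -430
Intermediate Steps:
f(q) = -5 (f(q) = -4 + (¼)*(-4) = -4 - 1 = -5)
O(W) = -5
5 + O(1)*87 = 5 - 5*87 = 5 - 435 = -430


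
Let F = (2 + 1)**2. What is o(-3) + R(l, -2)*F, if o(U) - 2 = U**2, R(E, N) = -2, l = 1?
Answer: -7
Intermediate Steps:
F = 9 (F = 3**2 = 9)
o(U) = 2 + U**2
o(-3) + R(l, -2)*F = (2 + (-3)**2) - 2*9 = (2 + 9) - 18 = 11 - 18 = -7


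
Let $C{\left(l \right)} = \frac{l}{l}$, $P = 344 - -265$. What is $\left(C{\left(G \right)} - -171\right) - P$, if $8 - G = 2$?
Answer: $-437$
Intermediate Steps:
$G = 6$ ($G = 8 - 2 = 6$)
$P = 609$ ($P = 344 + 265 = 609$)
$C{\left(l \right)} = 1$
$\left(C{\left(G \right)} - -171\right) - P = \left(1 - -171\right) - 609 = \left(1 + 171\right) - 609 = 172 - 609 = -437$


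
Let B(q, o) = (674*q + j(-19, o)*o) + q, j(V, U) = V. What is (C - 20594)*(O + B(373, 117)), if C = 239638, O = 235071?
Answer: 106153760412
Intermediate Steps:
B(q, o) = -19*o + 675*q (B(q, o) = (674*q - 19*o) + q = (-19*o + 674*q) + q = -19*o + 675*q)
(C - 20594)*(O + B(373, 117)) = (239638 - 20594)*(235071 + (-19*117 + 675*373)) = 219044*(235071 + (-2223 + 251775)) = 219044*(235071 + 249552) = 219044*484623 = 106153760412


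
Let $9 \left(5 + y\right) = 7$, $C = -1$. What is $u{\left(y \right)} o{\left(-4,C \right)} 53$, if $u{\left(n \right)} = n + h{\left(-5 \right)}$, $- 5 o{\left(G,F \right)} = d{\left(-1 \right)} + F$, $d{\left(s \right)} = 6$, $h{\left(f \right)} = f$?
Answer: $\frac{4399}{9} \approx 488.78$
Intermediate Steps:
$y = - \frac{38}{9}$ ($y = -5 + \frac{1}{9} \cdot 7 = -5 + \frac{7}{9} = - \frac{38}{9} \approx -4.2222$)
$o{\left(G,F \right)} = - \frac{6}{5} - \frac{F}{5}$ ($o{\left(G,F \right)} = - \frac{6 + F}{5} = - \frac{6}{5} - \frac{F}{5}$)
$u{\left(n \right)} = -5 + n$ ($u{\left(n \right)} = n - 5 = -5 + n$)
$u{\left(y \right)} o{\left(-4,C \right)} 53 = \left(-5 - \frac{38}{9}\right) \left(- \frac{6}{5} - - \frac{1}{5}\right) 53 = - \frac{83 \left(- \frac{6}{5} + \frac{1}{5}\right)}{9} \cdot 53 = \left(- \frac{83}{9}\right) \left(-1\right) 53 = \frac{83}{9} \cdot 53 = \frac{4399}{9}$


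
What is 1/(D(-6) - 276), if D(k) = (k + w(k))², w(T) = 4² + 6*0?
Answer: -1/176 ≈ -0.0056818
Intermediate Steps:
w(T) = 16 (w(T) = 16 + 0 = 16)
D(k) = (16 + k)² (D(k) = (k + 16)² = (16 + k)²)
1/(D(-6) - 276) = 1/((16 - 6)² - 276) = 1/(10² - 276) = 1/(100 - 276) = 1/(-176) = -1/176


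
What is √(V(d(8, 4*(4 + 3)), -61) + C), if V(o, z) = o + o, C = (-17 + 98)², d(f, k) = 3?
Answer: √6567 ≈ 81.037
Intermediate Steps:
C = 6561 (C = 81² = 6561)
V(o, z) = 2*o
√(V(d(8, 4*(4 + 3)), -61) + C) = √(2*3 + 6561) = √(6 + 6561) = √6567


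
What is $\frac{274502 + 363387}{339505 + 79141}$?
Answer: $\frac{637889}{418646} \approx 1.5237$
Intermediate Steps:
$\frac{274502 + 363387}{339505 + 79141} = \frac{637889}{418646}$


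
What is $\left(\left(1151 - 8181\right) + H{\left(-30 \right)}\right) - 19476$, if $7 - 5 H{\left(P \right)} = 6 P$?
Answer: $- \frac{132343}{5} \approx -26469.0$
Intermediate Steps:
$H{\left(P \right)} = \frac{7}{5} - \frac{6 P}{5}$
$\left(\left(1151 - 8181\right) + H{\left(-30 \right)}\right) - 19476 = \left(\left(1151 - 8181\right) + \left(\frac{7}{5} - -36\right)\right) - 19476 = \left(-7030 + \left(\frac{7}{5} + 36\right)\right) - 19476 = \left(-7030 + \frac{187}{5}\right) - 19476 = - \frac{34963}{5} - 19476 = - \frac{132343}{5}$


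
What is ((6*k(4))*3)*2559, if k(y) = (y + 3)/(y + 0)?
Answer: 161217/2 ≈ 80609.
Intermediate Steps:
k(y) = (3 + y)/y
((6*k(4))*3)*2559 = ((6*((3 + 4)/4))*3)*2559 = ((6*((¼)*7))*3)*2559 = ((6*(7/4))*3)*2559 = ((21/2)*3)*2559 = (63/2)*2559 = 161217/2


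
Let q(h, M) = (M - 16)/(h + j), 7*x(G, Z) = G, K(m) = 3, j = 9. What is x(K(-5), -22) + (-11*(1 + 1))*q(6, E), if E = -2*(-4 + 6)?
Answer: 625/21 ≈ 29.762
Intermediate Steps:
x(G, Z) = G/7
E = -4 (E = -2*2 = -4)
q(h, M) = (-16 + M)/(9 + h) (q(h, M) = (M - 16)/(h + 9) = (-16 + M)/(9 + h))
x(K(-5), -22) + (-11*(1 + 1))*q(6, E) = (⅐)*3 + (-11*(1 + 1))*((-16 - 4)/(9 + 6)) = 3/7 + (-11*2)*(-20/15) = 3/7 - 22*(-20)/15 = 3/7 - 22*(-4/3) = 3/7 + 88/3 = 625/21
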